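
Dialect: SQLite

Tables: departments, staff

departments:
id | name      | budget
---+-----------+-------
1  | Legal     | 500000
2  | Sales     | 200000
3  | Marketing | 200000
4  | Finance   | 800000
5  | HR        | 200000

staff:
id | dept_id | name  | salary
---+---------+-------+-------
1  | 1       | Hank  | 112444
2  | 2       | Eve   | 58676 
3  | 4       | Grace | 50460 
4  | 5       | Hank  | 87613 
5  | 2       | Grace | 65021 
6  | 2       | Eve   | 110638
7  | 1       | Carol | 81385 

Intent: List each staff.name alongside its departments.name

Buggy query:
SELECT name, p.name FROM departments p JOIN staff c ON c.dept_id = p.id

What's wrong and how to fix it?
Bug: 'name' exists in both joined tables, so the database can't tell which one is meant

Fix: Qualify the column with its table alias (c.name)

Corrected query:
SELECT c.name, p.name FROM departments p JOIN staff c ON c.dept_id = p.id

Result:
name  | name   
------+--------
Hank  | Legal  
Eve   | Sales  
Grace | Finance
Hank  | HR     
Grace | Sales  
Eve   | Sales  
Carol | Legal  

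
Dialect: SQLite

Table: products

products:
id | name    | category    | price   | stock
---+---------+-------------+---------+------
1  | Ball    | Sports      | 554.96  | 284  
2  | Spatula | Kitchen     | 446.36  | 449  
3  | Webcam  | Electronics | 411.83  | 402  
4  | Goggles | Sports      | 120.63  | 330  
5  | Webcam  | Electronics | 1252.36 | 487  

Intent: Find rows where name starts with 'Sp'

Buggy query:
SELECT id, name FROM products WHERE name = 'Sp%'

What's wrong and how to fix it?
Bug: Wildcards only work with LIKE; '=' treats '%' as a literal character

Fix: Replace '=' with LIKE so 'Sp%' is treated as a pattern

Corrected query:
SELECT id, name FROM products WHERE name LIKE 'Sp%'

Result:
id | name   
---+--------
2  | Spatula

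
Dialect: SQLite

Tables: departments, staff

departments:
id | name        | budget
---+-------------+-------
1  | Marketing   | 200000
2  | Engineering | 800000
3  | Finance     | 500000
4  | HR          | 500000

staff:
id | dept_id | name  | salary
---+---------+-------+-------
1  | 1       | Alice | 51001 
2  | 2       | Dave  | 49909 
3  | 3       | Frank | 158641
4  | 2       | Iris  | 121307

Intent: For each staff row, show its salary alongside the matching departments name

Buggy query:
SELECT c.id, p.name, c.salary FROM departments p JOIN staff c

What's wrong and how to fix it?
Bug: Missing join condition: each staff row is matched to all departments rows instead of just its own

Fix: Add ON c.dept_id = p.id to the JOIN

Corrected query:
SELECT c.id, p.name, c.salary FROM departments p JOIN staff c ON c.dept_id = p.id

Result:
id | name        | salary
---+-------------+-------
1  | Marketing   | 51001 
2  | Engineering | 49909 
3  | Finance     | 158641
4  | Engineering | 121307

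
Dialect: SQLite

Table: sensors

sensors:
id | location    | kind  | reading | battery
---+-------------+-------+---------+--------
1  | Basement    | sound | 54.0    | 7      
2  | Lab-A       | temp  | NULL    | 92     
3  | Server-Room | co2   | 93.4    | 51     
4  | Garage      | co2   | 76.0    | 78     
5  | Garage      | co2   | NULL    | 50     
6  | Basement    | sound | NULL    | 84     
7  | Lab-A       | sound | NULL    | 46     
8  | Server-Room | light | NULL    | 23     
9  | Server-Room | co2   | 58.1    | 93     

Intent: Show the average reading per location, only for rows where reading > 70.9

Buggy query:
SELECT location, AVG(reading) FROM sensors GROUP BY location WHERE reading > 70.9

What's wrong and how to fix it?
Bug: Row-level WHERE must come before GROUP BY in the clause order

Fix: Place WHERE between FROM and GROUP BY

Corrected query:
SELECT location, AVG(reading) FROM sensors WHERE reading > 70.9 GROUP BY location

Result:
location    | AVG(reading)
------------+-------------
Garage      | 76          
Server-Room | 93.4        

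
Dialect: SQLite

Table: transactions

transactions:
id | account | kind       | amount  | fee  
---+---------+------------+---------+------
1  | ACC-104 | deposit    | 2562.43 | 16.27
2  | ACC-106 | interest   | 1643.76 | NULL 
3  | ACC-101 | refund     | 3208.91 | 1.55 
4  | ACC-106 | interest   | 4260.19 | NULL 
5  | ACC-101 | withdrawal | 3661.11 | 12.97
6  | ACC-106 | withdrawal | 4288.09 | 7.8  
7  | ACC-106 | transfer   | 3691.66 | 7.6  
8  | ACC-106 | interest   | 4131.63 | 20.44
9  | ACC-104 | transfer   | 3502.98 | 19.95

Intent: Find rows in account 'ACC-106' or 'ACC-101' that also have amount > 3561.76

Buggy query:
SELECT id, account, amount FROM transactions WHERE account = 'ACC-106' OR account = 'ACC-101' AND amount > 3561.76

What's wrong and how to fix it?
Bug: AND binds tighter than OR, so this parses as account = 'ACC-106' OR (account = 'ACC-101' AND amount > 3561.76)

Fix: Group the OR with parentheses (or use IN), then AND the threshold

Corrected query:
SELECT id, account, amount FROM transactions WHERE (account = 'ACC-106' OR account = 'ACC-101') AND amount > 3561.76

Result:
id | account | amount 
---+---------+--------
4  | ACC-106 | 4260.19
5  | ACC-101 | 3661.11
6  | ACC-106 | 4288.09
7  | ACC-106 | 3691.66
8  | ACC-106 | 4131.63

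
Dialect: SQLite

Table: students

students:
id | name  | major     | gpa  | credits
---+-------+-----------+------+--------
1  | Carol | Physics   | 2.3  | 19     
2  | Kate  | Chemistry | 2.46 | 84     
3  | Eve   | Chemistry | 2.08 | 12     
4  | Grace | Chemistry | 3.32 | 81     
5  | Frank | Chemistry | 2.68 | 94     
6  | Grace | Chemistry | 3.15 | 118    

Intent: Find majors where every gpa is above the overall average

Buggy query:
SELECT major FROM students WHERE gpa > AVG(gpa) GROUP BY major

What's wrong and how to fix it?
Bug: AVG() is an aggregate; it can't sit directly in WHERE

Fix: Use a subquery for AVG and a HAVING MIN(...) filter so the condition holds for every row in the group

Corrected query:
SELECT major FROM students GROUP BY major HAVING MIN(gpa) > (SELECT AVG(gpa) FROM students)

Result:
(no rows)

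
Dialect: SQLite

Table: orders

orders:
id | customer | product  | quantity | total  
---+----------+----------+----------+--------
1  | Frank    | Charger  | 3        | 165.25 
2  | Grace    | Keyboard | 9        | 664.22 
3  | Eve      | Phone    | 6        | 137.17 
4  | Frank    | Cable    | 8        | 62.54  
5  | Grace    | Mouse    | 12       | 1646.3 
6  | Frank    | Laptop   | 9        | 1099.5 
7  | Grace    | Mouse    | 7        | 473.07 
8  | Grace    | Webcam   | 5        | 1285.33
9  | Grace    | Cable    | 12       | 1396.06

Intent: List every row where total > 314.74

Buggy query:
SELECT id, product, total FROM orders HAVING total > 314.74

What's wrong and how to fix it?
Bug: This is a non-aggregate query (no GROUP BY, no aggregates), so in SQLite the HAVING clause is invalid here; a row-level condition belongs in WHERE

Fix: Replace HAVING with WHERE since the condition applies to individual rows

Corrected query:
SELECT id, product, total FROM orders WHERE total > 314.74

Result:
id | product  | total  
---+----------+--------
2  | Keyboard | 664.22 
5  | Mouse    | 1646.3 
6  | Laptop   | 1099.5 
7  | Mouse    | 473.07 
8  | Webcam   | 1285.33
9  | Cable    | 1396.06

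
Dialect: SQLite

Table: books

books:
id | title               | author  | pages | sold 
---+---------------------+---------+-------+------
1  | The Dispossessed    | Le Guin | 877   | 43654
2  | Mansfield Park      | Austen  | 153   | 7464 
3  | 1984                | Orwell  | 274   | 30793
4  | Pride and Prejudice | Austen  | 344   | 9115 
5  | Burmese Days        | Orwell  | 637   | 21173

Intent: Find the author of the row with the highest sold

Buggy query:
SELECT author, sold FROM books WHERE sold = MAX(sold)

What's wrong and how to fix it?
Bug: MAX(sold) is an aggregate and cannot be used directly in WHERE

Fix: Wrap MAX in a scalar subquery so WHERE compares against a single value

Corrected query:
SELECT author, sold FROM books WHERE sold = (SELECT MAX(sold) FROM books)

Result:
author  | sold 
--------+------
Le Guin | 43654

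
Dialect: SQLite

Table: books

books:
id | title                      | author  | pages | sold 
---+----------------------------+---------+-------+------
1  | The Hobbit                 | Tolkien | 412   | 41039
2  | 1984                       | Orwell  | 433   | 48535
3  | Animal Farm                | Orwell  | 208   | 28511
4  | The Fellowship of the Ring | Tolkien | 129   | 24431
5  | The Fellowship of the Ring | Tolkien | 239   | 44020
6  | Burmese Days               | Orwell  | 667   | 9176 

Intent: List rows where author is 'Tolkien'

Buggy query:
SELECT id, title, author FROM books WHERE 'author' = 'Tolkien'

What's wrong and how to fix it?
Bug: Single quotes denote string literals in SQL; the column name is being compared as a constant string

Fix: Reference the column as author without single quotes

Corrected query:
SELECT id, title, author FROM books WHERE author = 'Tolkien'

Result:
id | title                      | author 
---+----------------------------+--------
1  | The Hobbit                 | Tolkien
4  | The Fellowship of the Ring | Tolkien
5  | The Fellowship of the Ring | Tolkien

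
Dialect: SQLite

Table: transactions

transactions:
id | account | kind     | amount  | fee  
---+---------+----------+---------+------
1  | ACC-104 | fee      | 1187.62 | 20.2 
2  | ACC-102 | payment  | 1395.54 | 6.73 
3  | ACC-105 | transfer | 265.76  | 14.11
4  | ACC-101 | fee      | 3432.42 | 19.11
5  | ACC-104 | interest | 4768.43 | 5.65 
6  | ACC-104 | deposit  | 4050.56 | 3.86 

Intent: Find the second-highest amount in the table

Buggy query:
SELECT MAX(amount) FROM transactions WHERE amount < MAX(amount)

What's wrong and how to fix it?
Bug: MAX(amount) on the right of the comparison is an aggregate-in-WHERE error

Fix: Compute the overall MAX in a subquery, then take MAX of rows below it

Corrected query:
SELECT MAX(amount) FROM transactions WHERE amount < (SELECT MAX(amount) FROM transactions)

Result:
MAX(amount)
-----------
4050.56    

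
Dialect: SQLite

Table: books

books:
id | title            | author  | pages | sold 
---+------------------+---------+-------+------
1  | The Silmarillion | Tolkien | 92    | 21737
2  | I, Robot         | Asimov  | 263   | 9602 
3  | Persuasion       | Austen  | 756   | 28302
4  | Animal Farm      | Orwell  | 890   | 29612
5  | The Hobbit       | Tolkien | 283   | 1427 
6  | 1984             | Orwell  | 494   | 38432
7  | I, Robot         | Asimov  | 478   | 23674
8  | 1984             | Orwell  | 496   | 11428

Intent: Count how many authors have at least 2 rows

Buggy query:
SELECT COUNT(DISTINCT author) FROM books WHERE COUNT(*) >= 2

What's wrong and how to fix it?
Bug: WHERE filters individual rows, not groups, so a group-level COUNT is invalid there

Fix: Group first with HAVING COUNT(*) >= 2, then COUNT the resulting groups

Corrected query:
SELECT COUNT(*) FROM (SELECT author FROM books GROUP BY author HAVING COUNT(*) >= 2)

Result:
COUNT(*)
--------
3       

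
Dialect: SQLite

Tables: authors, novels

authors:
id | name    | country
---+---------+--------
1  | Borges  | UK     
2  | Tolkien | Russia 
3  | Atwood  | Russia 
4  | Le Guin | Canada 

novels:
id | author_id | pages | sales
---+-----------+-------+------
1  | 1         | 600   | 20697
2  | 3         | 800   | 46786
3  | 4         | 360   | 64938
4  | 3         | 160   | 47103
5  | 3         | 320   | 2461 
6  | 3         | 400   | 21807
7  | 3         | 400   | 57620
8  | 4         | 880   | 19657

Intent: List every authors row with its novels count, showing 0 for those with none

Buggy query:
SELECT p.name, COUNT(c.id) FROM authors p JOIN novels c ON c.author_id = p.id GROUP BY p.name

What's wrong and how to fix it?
Bug: INNER JOIN drops authors rows that have no matching novels rows

Fix: Switch to LEFT JOIN to retain unmatched parent rows

Corrected query:
SELECT p.name, COUNT(c.id) FROM authors p LEFT JOIN novels c ON c.author_id = p.id GROUP BY p.name

Result:
name    | COUNT(c.id)
--------+------------
Atwood  | 5          
Borges  | 1          
Le Guin | 2          
Tolkien | 0          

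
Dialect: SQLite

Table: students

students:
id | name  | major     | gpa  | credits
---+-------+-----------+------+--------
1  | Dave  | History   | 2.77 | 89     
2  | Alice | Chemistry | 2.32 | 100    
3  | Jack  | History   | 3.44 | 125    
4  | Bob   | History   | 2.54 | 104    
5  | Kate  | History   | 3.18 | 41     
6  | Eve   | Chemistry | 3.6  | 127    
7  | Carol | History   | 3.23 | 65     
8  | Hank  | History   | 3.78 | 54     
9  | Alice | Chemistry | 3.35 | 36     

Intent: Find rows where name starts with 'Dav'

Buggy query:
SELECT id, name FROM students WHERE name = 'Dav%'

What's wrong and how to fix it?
Bug: Wildcards only work with LIKE; '=' treats '%' as a literal character

Fix: Use LIKE for wildcard pattern matching

Corrected query:
SELECT id, name FROM students WHERE name LIKE 'Dav%'

Result:
id | name
---+-----
1  | Dave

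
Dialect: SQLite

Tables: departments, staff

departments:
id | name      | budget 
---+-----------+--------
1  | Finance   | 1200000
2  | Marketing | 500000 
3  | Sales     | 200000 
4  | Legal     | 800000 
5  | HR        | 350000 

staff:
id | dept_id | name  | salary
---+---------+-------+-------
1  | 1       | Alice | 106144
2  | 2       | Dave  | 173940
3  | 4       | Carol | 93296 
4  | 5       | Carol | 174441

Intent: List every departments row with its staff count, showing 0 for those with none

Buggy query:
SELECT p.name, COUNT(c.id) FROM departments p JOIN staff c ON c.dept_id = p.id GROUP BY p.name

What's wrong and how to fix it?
Bug: An inner join excludes parents with zero children

Fix: Switch to LEFT JOIN to retain unmatched parent rows

Corrected query:
SELECT p.name, COUNT(c.id) FROM departments p LEFT JOIN staff c ON c.dept_id = p.id GROUP BY p.name

Result:
name      | COUNT(c.id)
----------+------------
Finance   | 1          
HR        | 1          
Legal     | 1          
Marketing | 1          
Sales     | 0          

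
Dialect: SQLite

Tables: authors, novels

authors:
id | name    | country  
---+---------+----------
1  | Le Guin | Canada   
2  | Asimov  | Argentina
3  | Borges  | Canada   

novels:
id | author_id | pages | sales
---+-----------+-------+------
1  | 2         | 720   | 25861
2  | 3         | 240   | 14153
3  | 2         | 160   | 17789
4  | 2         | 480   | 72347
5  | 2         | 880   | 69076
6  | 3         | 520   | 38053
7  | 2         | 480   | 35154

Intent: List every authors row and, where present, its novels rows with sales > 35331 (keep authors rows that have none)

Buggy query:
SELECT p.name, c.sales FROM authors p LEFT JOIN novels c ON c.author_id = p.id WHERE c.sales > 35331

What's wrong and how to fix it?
Bug: A WHERE condition on the right-hand table after LEFT JOIN drops unmatched parents

Fix: Put 'c.sales > 35331' in the JOIN's ON clause instead of WHERE

Corrected query:
SELECT p.name, c.sales FROM authors p LEFT JOIN novels c ON c.author_id = p.id AND c.sales > 35331

Result:
name    | sales
--------+------
Le Guin | NULL 
Asimov  | 69076
Asimov  | 72347
Borges  | 38053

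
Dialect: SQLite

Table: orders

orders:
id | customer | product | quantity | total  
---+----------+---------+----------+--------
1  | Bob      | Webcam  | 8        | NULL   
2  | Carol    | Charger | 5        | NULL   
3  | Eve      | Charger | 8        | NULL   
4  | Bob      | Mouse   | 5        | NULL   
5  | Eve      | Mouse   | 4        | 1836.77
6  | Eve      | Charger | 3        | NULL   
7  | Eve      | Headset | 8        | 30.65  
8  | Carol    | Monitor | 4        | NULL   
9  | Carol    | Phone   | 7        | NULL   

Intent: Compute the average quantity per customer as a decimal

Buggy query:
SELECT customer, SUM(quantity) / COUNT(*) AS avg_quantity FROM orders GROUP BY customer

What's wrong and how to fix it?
Bug: Both operands are integers, so '/' performs integer division and truncates

Fix: Cast one side to REAL so the division keeps the fractional part

Corrected query:
SELECT customer, SUM(quantity) * 1.0 / COUNT(*) AS avg_quantity FROM orders GROUP BY customer

Result:
customer | avg_quantity
---------+-------------
Bob      | 6.5         
Carol    | 5.333333    
Eve      | 5.75        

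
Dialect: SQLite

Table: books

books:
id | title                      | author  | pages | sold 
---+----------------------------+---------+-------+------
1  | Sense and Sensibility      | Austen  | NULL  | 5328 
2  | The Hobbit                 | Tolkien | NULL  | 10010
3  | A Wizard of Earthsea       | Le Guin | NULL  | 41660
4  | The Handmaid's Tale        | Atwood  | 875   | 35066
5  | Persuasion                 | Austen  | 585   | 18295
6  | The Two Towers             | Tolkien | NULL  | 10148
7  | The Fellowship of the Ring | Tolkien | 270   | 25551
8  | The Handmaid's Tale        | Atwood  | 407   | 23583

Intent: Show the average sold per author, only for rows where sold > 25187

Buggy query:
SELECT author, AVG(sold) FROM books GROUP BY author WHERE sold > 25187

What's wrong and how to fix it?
Bug: Row-level WHERE must come before GROUP BY in the clause order

Fix: Move the WHERE clause before GROUP BY

Corrected query:
SELECT author, AVG(sold) FROM books WHERE sold > 25187 GROUP BY author

Result:
author  | AVG(sold)
--------+----------
Atwood  | 35066    
Le Guin | 41660    
Tolkien | 25551    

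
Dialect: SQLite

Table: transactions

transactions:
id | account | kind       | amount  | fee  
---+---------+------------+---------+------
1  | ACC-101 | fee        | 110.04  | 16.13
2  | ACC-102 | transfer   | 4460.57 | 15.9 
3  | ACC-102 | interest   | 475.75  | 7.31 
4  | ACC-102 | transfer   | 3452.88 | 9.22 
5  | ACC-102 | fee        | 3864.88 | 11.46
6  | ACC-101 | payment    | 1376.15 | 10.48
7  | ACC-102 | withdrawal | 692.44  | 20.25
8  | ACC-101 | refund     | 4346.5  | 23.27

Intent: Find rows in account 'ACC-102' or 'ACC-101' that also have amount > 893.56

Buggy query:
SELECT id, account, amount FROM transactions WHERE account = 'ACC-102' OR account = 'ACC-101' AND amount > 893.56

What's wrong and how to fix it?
Bug: AND binds tighter than OR, so this parses as account = 'ACC-102' OR (account = 'ACC-101' AND amount > 893.56)

Fix: Add parentheses around the OR so the AND applies to both alternatives

Corrected query:
SELECT id, account, amount FROM transactions WHERE (account = 'ACC-102' OR account = 'ACC-101') AND amount > 893.56

Result:
id | account | amount 
---+---------+--------
2  | ACC-102 | 4460.57
4  | ACC-102 | 3452.88
5  | ACC-102 | 3864.88
6  | ACC-101 | 1376.15
8  | ACC-101 | 4346.5 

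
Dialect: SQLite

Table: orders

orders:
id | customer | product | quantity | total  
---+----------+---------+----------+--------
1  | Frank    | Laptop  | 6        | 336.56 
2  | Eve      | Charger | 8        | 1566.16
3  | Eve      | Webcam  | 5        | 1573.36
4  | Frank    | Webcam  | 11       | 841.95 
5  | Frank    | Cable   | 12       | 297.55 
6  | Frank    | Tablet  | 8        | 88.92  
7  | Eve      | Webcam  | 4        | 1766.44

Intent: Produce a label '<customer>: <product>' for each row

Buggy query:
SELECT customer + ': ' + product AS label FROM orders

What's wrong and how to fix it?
Bug: '+' is numeric addition; on text columns SQLite converts them to 0 instead of concatenating

Fix: Use the || operator for string concatenation

Corrected query:
SELECT customer || ': ' || product AS label FROM orders

Result:
label        
-------------
Frank: Laptop
Eve: Charger 
Eve: Webcam  
Frank: Webcam
Frank: Cable 
Frank: Tablet
Eve: Webcam  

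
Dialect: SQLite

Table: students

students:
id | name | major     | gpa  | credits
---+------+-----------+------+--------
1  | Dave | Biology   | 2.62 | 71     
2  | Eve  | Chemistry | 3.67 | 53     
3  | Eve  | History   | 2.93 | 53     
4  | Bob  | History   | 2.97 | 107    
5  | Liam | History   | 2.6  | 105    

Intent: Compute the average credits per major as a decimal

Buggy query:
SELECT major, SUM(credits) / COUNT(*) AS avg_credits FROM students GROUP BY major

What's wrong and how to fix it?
Bug: Both operands are integers, so '/' performs integer division and truncates

Fix: Multiply by 1.0 (or CAST to REAL) to force floating-point division

Corrected query:
SELECT major, SUM(credits) * 1.0 / COUNT(*) AS avg_credits FROM students GROUP BY major

Result:
major     | avg_credits
----------+------------
Biology   | 71         
Chemistry | 53         
History   | 88.333333  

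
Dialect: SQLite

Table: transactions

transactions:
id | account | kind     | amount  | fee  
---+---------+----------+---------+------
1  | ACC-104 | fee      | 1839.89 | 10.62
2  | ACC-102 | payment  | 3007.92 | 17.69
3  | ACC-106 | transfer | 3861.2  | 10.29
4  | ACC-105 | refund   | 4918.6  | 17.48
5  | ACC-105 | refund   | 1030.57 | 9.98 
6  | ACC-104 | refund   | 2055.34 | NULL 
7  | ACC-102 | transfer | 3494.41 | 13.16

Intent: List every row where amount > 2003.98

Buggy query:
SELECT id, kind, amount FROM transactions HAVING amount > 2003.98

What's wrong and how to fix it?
Bug: This is a non-aggregate query (no GROUP BY, no aggregates), so in SQLite the HAVING clause is invalid here; a row-level condition belongs in WHERE

Fix: Use WHERE for row-level filtering

Corrected query:
SELECT id, kind, amount FROM transactions WHERE amount > 2003.98

Result:
id | kind     | amount 
---+----------+--------
2  | payment  | 3007.92
3  | transfer | 3861.2 
4  | refund   | 4918.6 
6  | refund   | 2055.34
7  | transfer | 3494.41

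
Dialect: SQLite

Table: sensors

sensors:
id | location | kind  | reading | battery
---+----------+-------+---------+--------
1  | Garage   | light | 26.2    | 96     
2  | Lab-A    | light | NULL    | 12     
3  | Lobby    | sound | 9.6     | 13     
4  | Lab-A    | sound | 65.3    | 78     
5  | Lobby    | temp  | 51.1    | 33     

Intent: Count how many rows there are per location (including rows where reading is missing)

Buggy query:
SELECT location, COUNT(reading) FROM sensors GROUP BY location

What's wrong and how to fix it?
Bug: COUNT(column) counts non-NULL values only; rows with NULL reading aren't counted

Fix: Replace COUNT(reading) with COUNT(*)

Corrected query:
SELECT location, COUNT(*) FROM sensors GROUP BY location

Result:
location | COUNT(*)
---------+---------
Garage   | 1       
Lab-A    | 2       
Lobby    | 2       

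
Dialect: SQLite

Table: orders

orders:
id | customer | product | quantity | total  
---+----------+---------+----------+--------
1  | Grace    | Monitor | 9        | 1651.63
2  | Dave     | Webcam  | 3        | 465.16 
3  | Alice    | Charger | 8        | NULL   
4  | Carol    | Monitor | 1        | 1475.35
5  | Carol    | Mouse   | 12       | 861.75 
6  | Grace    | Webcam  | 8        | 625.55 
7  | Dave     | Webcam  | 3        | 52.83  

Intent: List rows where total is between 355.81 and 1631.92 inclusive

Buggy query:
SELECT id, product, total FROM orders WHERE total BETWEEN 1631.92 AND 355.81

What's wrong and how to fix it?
Bug: BETWEEN expects the lower bound first; with 1631.92 AND 355.81 the range is empty

Fix: Swap the bounds so the smaller value comes first

Corrected query:
SELECT id, product, total FROM orders WHERE total BETWEEN 355.81 AND 1631.92

Result:
id | product | total  
---+---------+--------
2  | Webcam  | 465.16 
4  | Monitor | 1475.35
5  | Mouse   | 861.75 
6  | Webcam  | 625.55 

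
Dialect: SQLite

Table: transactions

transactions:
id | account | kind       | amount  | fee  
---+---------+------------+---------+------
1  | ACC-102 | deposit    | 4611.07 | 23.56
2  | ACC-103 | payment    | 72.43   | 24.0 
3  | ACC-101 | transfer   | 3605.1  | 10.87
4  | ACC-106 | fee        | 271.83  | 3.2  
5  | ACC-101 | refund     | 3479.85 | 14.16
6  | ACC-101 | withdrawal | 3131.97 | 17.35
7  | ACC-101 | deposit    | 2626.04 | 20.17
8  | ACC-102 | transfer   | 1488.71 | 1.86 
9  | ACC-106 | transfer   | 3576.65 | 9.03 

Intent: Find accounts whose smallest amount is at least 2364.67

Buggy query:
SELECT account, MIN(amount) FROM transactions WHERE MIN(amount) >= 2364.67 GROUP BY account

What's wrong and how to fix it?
Bug: Aggregates like MIN are computed per group after WHERE runs

Fix: Replace WHERE with HAVING after the GROUP BY

Corrected query:
SELECT account, MIN(amount) FROM transactions GROUP BY account HAVING MIN(amount) >= 2364.67

Result:
account | MIN(amount)
--------+------------
ACC-101 | 2626.04    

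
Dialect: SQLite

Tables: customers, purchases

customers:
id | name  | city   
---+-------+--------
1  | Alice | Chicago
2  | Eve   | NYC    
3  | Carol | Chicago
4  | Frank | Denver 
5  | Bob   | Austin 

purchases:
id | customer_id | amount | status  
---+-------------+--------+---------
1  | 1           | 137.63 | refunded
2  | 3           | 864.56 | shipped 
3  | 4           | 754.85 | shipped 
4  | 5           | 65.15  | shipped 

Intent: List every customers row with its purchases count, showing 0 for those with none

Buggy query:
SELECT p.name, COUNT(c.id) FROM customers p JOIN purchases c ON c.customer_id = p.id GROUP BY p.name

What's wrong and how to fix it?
Bug: An inner join excludes parents with zero children

Fix: Use LEFT JOIN so parents without children still appear (COUNT(c.id) gives 0)

Corrected query:
SELECT p.name, COUNT(c.id) FROM customers p LEFT JOIN purchases c ON c.customer_id = p.id GROUP BY p.name

Result:
name  | COUNT(c.id)
------+------------
Alice | 1          
Bob   | 1          
Carol | 1          
Eve   | 0          
Frank | 1          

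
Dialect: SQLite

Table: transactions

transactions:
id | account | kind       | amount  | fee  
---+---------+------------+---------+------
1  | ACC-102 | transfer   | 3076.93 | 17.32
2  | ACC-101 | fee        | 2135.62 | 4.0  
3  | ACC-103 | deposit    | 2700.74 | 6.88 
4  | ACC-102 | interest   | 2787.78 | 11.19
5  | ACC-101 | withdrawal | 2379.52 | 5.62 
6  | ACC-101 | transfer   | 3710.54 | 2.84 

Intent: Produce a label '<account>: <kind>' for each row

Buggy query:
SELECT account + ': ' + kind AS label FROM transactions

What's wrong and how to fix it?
Bug: SQLite uses || for string concatenation; + coerces text to numbers (yielding 0)

Fix: Use the || operator for string concatenation

Corrected query:
SELECT account || ': ' || kind AS label FROM transactions

Result:
label              
-------------------
ACC-102: transfer  
ACC-101: fee       
ACC-103: deposit   
ACC-102: interest  
ACC-101: withdrawal
ACC-101: transfer  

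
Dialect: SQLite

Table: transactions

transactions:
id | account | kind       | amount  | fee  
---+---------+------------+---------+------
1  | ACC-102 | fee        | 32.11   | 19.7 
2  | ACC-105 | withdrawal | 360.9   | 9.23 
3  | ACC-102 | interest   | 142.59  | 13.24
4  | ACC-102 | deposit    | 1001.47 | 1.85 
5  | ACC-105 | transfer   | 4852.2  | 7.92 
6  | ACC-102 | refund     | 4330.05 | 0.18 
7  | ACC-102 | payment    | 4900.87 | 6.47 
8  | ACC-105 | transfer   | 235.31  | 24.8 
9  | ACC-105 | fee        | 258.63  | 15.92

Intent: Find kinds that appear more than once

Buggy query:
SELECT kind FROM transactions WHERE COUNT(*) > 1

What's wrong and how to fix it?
Bug: COUNT(*) is an aggregate and cannot be used in WHERE

Fix: Group first, then use HAVING for the count condition

Corrected query:
SELECT kind FROM transactions GROUP BY kind HAVING COUNT(*) > 1

Result:
kind    
--------
fee     
transfer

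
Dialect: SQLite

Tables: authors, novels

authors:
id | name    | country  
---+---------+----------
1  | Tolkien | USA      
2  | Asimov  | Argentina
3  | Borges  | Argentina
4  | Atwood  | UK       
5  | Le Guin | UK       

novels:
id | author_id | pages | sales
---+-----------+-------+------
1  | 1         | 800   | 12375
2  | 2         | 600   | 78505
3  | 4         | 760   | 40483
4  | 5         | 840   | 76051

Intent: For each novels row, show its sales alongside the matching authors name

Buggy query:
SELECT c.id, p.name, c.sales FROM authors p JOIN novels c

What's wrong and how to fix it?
Bug: JOIN with no ON clause produces a cartesian product; every novels row pairs with every authors row

Fix: Add ON c.author_id = p.id to the JOIN

Corrected query:
SELECT c.id, p.name, c.sales FROM authors p JOIN novels c ON c.author_id = p.id

Result:
id | name    | sales
---+---------+------
1  | Tolkien | 12375
2  | Asimov  | 78505
3  | Atwood  | 40483
4  | Le Guin | 76051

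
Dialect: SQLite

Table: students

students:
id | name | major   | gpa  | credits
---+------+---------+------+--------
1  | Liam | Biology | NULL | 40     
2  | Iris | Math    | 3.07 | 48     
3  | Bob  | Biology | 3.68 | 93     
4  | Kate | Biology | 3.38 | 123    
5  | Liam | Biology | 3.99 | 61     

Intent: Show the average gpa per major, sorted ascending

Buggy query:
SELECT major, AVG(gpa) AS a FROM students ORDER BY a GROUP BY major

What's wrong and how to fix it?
Bug: GROUP BY must precede ORDER BY

Fix: Move ORDER BY to the end, after GROUP BY

Corrected query:
SELECT major, AVG(gpa) AS a FROM students GROUP BY major ORDER BY a

Result:
major   | a       
--------+---------
Math    | 3.07    
Biology | 3.683333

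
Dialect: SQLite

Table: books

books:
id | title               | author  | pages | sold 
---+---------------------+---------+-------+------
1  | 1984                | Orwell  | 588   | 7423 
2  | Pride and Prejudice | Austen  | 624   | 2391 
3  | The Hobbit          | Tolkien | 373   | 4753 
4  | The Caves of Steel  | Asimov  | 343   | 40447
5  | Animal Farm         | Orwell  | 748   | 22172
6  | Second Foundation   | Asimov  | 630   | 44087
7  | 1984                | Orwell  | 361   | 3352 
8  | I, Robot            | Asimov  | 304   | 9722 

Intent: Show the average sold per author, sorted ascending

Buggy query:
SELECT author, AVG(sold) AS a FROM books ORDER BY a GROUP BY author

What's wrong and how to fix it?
Bug: ORDER BY appears before GROUP BY; SQL clause order requires GROUP BY first

Fix: Reorder: SELECT … FROM … GROUP BY … ORDER BY …

Corrected query:
SELECT author, AVG(sold) AS a FROM books GROUP BY author ORDER BY a

Result:
author  | a           
--------+-------------
Austen  | 2391        
Tolkien | 4753        
Orwell  | 10982.333333
Asimov  | 31418.666667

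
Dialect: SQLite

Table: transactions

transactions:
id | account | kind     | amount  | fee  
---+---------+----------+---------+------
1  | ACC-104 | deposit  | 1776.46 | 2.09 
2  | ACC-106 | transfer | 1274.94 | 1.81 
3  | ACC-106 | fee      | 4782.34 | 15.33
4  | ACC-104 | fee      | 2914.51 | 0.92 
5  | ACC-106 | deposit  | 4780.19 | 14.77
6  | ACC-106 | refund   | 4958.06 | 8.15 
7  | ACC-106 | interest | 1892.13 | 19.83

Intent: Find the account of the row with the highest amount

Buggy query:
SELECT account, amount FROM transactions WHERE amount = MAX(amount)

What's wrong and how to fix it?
Bug: MAX(amount) is an aggregate and cannot be used directly in WHERE

Fix: Use a subquery: WHERE amount = (SELECT MAX(amount) FROM transactions)

Corrected query:
SELECT account, amount FROM transactions WHERE amount = (SELECT MAX(amount) FROM transactions)

Result:
account | amount 
--------+--------
ACC-106 | 4958.06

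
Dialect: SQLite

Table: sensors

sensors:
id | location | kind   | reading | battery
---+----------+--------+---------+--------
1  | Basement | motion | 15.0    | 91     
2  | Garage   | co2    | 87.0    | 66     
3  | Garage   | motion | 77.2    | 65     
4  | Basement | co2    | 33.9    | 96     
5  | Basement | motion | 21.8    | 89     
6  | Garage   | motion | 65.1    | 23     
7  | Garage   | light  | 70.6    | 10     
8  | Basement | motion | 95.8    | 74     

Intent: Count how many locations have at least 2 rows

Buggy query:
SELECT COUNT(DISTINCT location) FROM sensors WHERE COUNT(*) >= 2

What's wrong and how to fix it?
Bug: COUNT(*) cannot appear in WHERE; the per-group count doesn't exist yet

Fix: Use a subquery that GROUPs and filters with HAVING, then count its rows

Corrected query:
SELECT COUNT(*) FROM (SELECT location FROM sensors GROUP BY location HAVING COUNT(*) >= 2)

Result:
COUNT(*)
--------
2       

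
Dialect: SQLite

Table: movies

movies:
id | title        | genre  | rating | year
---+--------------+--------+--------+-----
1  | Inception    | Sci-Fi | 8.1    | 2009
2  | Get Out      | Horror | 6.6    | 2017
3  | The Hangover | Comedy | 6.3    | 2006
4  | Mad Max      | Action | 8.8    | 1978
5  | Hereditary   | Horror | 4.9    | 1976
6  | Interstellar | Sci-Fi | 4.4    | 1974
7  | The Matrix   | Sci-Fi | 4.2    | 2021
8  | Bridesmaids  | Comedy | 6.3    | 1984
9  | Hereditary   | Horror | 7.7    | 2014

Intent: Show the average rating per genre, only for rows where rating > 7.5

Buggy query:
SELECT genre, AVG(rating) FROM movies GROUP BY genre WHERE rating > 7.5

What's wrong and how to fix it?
Bug: WHERE cannot follow GROUP BY

Fix: Place WHERE between FROM and GROUP BY

Corrected query:
SELECT genre, AVG(rating) FROM movies WHERE rating > 7.5 GROUP BY genre

Result:
genre  | AVG(rating)
-------+------------
Action | 8.8        
Horror | 7.7        
Sci-Fi | 8.1        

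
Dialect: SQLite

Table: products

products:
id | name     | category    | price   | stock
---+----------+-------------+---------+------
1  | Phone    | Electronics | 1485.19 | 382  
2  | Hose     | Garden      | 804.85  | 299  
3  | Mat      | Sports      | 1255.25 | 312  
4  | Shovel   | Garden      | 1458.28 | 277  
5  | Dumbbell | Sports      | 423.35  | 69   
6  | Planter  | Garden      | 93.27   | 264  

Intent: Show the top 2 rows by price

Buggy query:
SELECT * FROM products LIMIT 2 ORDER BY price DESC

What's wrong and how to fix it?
Bug: ORDER BY cannot follow LIMIT; LIMIT is the final clause

Fix: Swap the clauses: ORDER BY first, then LIMIT

Corrected query:
SELECT * FROM products ORDER BY price DESC LIMIT 2

Result:
id | name   | category    | price   | stock
---+--------+-------------+---------+------
1  | Phone  | Electronics | 1485.19 | 382  
4  | Shovel | Garden      | 1458.28 | 277  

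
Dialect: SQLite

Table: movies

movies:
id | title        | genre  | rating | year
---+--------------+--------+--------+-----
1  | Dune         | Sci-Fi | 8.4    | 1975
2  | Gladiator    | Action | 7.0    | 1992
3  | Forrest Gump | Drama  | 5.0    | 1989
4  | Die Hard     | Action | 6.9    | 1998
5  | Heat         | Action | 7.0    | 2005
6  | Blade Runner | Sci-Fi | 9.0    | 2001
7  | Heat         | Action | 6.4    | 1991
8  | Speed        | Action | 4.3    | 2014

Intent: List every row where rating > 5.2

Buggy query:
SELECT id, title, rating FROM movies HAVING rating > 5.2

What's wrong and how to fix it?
Bug: This is a non-aggregate query (no GROUP BY, no aggregates), so in SQLite the HAVING clause is invalid here; a row-level condition belongs in WHERE

Fix: Replace HAVING with WHERE since the condition applies to individual rows

Corrected query:
SELECT id, title, rating FROM movies WHERE rating > 5.2

Result:
id | title        | rating
---+--------------+-------
1  | Dune         | 8.4   
2  | Gladiator    | 7     
4  | Die Hard     | 6.9   
5  | Heat         | 7     
6  | Blade Runner | 9     
7  | Heat         | 6.4   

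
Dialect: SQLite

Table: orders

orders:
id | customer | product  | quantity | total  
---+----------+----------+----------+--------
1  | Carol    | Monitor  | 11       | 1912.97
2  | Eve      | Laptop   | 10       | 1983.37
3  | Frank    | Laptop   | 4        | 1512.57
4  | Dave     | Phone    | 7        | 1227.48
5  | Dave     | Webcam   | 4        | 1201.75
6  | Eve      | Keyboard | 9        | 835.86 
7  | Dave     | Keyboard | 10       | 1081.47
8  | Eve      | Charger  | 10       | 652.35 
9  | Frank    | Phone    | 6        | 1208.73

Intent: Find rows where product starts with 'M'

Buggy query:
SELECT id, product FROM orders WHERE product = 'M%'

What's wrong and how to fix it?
Bug: Wildcards only work with LIKE; '=' treats '%' as a literal character

Fix: Use LIKE for wildcard pattern matching

Corrected query:
SELECT id, product FROM orders WHERE product LIKE 'M%'

Result:
id | product
---+--------
1  | Monitor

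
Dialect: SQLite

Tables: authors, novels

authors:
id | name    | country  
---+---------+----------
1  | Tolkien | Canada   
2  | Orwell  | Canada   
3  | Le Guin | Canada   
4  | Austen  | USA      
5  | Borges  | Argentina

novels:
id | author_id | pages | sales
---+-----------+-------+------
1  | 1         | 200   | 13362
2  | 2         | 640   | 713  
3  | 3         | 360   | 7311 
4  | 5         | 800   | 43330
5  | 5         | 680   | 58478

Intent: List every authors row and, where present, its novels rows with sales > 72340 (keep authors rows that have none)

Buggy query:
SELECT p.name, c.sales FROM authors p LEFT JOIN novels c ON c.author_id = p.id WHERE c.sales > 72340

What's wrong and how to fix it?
Bug: A WHERE condition on the right-hand table after LEFT JOIN drops unmatched parents

Fix: Move the right-table condition into the ON clause so unmatched parents are kept

Corrected query:
SELECT p.name, c.sales FROM authors p LEFT JOIN novels c ON c.author_id = p.id AND c.sales > 72340

Result:
name    | sales
--------+------
Tolkien | NULL 
Orwell  | NULL 
Le Guin | NULL 
Austen  | NULL 
Borges  | NULL 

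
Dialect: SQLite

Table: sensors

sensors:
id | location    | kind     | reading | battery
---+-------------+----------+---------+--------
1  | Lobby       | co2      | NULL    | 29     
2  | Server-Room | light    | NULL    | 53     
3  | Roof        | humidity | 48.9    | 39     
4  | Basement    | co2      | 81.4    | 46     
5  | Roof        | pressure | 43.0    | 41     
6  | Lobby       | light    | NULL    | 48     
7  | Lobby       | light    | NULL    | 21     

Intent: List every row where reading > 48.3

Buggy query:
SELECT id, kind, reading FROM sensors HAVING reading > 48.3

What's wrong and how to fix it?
Bug: HAVING filters the output of aggregation, but this query has no GROUP BY and no aggregate functions, so SQLite rejects it (HAVING clause on a non-aggregate query); the condition here is per row

Fix: Replace HAVING with WHERE since the condition applies to individual rows

Corrected query:
SELECT id, kind, reading FROM sensors WHERE reading > 48.3

Result:
id | kind     | reading
---+----------+--------
3  | humidity | 48.9   
4  | co2      | 81.4   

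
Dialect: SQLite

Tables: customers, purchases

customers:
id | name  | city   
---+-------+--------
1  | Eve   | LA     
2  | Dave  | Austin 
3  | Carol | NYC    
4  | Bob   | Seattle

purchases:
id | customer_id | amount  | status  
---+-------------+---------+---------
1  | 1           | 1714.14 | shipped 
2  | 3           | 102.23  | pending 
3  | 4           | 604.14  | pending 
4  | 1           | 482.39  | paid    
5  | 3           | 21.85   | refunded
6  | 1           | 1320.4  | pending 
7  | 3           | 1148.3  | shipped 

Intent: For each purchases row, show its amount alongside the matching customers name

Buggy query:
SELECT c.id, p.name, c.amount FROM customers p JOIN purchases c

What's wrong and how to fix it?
Bug: JOIN with no ON clause produces a cartesian product; every purchases row pairs with every customers row

Fix: Add ON c.customer_id = p.id to the JOIN

Corrected query:
SELECT c.id, p.name, c.amount FROM customers p JOIN purchases c ON c.customer_id = p.id

Result:
id | name  | amount 
---+-------+--------
1  | Eve   | 1714.14
2  | Carol | 102.23 
3  | Bob   | 604.14 
4  | Eve   | 482.39 
5  | Carol | 21.85  
6  | Eve   | 1320.4 
7  | Carol | 1148.3 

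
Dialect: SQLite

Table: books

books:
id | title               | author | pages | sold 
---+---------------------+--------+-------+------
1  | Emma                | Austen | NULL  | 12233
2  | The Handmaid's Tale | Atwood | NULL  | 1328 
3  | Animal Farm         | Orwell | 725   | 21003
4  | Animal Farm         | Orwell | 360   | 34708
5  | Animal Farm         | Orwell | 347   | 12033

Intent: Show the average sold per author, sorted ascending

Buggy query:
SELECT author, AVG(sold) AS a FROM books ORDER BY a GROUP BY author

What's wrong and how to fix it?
Bug: GROUP BY must precede ORDER BY

Fix: Reorder: SELECT … FROM … GROUP BY … ORDER BY …

Corrected query:
SELECT author, AVG(sold) AS a FROM books GROUP BY author ORDER BY a

Result:
author | a           
-------+-------------
Atwood | 1328        
Austen | 12233       
Orwell | 22581.333333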